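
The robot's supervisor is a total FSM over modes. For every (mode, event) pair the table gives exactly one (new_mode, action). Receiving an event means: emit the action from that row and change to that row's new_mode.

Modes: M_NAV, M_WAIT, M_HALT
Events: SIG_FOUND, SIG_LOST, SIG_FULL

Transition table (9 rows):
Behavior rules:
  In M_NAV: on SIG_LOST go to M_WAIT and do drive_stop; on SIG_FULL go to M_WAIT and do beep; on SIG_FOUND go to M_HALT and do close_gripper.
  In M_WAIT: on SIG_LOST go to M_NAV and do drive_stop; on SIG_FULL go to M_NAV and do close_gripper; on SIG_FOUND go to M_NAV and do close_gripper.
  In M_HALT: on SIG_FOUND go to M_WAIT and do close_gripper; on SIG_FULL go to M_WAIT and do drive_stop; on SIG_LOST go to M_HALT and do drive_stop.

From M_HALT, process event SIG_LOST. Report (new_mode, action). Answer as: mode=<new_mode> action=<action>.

current mode = M_HALT; filter table to that mode:
  (M_HALT, SIG_FOUND) → (M_WAIT, close_gripper)
  (M_HALT, SIG_FULL) → (M_WAIT, drive_stop)
  (M_HALT, SIG_LOST) → (M_HALT, drive_stop)  ← event matches
event = SIG_LOST selects (M_HALT, drive_stop)

mode=M_HALT action=drive_stop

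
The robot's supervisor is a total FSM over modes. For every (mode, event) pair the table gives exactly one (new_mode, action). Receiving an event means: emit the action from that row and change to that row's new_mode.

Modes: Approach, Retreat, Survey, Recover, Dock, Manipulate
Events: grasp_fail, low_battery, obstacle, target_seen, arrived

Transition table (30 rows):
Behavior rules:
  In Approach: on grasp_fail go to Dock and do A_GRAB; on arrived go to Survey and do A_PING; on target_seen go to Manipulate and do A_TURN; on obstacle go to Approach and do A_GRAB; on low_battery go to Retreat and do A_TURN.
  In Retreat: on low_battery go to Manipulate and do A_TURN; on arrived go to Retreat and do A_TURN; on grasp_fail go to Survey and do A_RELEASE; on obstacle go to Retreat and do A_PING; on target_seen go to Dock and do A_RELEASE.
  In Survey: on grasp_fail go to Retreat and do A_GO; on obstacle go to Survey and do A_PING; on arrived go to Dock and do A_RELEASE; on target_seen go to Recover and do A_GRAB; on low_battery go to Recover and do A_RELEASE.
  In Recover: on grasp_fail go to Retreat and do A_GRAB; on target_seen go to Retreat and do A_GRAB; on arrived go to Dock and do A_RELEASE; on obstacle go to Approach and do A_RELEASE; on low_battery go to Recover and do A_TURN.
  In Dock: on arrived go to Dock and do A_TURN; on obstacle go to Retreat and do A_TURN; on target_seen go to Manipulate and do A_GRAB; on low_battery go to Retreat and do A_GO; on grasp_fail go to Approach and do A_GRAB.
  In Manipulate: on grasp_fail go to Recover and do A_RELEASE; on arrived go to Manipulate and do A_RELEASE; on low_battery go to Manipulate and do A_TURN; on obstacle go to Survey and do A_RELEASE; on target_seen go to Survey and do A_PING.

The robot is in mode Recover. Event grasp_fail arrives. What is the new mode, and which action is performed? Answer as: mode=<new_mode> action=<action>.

current mode = Recover; filter table to that mode:
  (Recover, grasp_fail) → (Retreat, A_GRAB)  ← event matches
  (Recover, target_seen) → (Retreat, A_GRAB)
  (Recover, arrived) → (Dock, A_RELEASE)
  (Recover, obstacle) → (Approach, A_RELEASE)
  (Recover, low_battery) → (Recover, A_TURN)
event = grasp_fail selects (Retreat, A_GRAB)

mode=Retreat action=A_GRAB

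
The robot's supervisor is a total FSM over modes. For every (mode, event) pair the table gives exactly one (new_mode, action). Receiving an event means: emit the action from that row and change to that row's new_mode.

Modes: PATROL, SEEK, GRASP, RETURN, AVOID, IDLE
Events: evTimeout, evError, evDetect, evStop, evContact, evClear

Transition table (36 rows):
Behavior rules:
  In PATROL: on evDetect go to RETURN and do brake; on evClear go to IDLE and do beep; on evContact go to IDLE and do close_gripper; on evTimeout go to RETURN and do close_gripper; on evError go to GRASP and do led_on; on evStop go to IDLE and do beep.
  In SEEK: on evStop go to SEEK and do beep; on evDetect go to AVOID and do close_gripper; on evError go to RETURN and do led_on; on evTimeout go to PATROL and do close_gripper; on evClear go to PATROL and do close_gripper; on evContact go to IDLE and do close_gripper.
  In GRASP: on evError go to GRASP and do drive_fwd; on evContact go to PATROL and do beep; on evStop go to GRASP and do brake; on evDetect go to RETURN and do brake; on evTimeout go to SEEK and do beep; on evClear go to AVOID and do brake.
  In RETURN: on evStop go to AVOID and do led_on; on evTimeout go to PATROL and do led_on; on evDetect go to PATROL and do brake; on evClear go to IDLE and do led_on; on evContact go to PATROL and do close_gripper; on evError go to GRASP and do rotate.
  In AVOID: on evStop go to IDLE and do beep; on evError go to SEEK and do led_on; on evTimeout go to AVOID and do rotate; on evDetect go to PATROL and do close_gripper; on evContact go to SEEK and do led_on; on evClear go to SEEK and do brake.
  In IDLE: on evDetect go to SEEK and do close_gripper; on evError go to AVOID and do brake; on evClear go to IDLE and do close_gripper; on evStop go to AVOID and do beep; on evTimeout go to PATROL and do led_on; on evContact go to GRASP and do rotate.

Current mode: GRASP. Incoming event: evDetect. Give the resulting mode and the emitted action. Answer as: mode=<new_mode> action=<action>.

mode=RETURN action=brake

current mode = GRASP; filter table to that mode:
  (GRASP, evError) → (GRASP, drive_fwd)
  (GRASP, evContact) → (PATROL, beep)
  (GRASP, evStop) → (GRASP, brake)
  (GRASP, evDetect) → (RETURN, brake)  ← event matches
  (GRASP, evTimeout) → (SEEK, beep)
  (GRASP, evClear) → (AVOID, brake)
event = evDetect selects (RETURN, brake)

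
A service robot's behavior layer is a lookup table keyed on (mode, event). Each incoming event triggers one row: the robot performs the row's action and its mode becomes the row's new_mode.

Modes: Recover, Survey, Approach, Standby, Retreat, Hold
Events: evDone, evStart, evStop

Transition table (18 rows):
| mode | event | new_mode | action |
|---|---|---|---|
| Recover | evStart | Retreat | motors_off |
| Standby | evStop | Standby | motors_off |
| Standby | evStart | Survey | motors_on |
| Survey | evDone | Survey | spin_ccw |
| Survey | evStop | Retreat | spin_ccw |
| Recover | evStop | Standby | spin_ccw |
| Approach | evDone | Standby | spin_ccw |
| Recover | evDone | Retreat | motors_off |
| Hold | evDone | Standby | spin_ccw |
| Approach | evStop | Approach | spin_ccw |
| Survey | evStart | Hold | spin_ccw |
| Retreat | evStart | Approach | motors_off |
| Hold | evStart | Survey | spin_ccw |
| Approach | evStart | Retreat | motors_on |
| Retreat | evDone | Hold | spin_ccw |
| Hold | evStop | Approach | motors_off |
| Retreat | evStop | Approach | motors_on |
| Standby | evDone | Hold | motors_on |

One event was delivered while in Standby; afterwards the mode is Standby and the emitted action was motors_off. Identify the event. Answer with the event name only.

try evDone: (Standby, evDone) → (Hold, motors_on)
try evStart: (Standby, evStart) → (Survey, motors_on)
try evStop: (Standby, evStop) → (Standby, motors_off)  ← matches

evStop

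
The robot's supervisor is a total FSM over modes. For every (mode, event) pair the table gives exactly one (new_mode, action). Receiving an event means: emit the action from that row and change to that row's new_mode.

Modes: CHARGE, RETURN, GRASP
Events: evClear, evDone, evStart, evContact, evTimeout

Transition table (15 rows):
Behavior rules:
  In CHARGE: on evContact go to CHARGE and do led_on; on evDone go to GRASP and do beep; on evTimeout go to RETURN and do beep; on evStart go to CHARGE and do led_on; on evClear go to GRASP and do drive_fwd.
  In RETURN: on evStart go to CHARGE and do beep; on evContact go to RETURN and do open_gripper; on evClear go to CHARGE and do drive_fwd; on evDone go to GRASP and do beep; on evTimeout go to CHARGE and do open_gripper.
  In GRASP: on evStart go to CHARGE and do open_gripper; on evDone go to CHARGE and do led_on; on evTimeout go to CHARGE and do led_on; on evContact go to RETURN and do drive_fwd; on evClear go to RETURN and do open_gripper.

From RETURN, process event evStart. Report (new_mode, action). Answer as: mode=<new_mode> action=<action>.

current mode = RETURN; filter table to that mode:
  (RETURN, evStart) → (CHARGE, beep)  ← event matches
  (RETURN, evContact) → (RETURN, open_gripper)
  (RETURN, evClear) → (CHARGE, drive_fwd)
  (RETURN, evDone) → (GRASP, beep)
  (RETURN, evTimeout) → (CHARGE, open_gripper)
event = evStart selects (CHARGE, beep)

mode=CHARGE action=beep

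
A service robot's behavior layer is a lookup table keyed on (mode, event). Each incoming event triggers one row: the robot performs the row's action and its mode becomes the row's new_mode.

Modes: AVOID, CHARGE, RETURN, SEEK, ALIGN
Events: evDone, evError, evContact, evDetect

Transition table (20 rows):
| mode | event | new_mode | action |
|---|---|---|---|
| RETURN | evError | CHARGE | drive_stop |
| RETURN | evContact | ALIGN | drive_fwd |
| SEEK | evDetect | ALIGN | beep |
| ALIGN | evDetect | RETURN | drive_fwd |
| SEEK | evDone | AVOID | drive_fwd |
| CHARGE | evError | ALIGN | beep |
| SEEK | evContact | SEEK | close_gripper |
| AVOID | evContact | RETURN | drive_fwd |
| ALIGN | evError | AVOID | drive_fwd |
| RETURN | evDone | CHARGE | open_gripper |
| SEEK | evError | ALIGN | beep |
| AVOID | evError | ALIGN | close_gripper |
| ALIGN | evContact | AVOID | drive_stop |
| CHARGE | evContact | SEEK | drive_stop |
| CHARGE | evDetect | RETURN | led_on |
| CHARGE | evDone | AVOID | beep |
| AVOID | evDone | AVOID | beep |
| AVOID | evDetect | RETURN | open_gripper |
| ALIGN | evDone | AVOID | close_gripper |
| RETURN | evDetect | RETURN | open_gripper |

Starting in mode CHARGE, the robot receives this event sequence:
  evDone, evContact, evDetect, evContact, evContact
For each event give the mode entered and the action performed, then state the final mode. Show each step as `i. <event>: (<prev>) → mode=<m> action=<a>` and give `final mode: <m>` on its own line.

1. evDone: (CHARGE) → mode=AVOID action=beep
2. evContact: (AVOID) → mode=RETURN action=drive_fwd
3. evDetect: (RETURN) → mode=RETURN action=open_gripper
4. evContact: (RETURN) → mode=ALIGN action=drive_fwd
5. evContact: (ALIGN) → mode=AVOID action=drive_stop

final mode: AVOID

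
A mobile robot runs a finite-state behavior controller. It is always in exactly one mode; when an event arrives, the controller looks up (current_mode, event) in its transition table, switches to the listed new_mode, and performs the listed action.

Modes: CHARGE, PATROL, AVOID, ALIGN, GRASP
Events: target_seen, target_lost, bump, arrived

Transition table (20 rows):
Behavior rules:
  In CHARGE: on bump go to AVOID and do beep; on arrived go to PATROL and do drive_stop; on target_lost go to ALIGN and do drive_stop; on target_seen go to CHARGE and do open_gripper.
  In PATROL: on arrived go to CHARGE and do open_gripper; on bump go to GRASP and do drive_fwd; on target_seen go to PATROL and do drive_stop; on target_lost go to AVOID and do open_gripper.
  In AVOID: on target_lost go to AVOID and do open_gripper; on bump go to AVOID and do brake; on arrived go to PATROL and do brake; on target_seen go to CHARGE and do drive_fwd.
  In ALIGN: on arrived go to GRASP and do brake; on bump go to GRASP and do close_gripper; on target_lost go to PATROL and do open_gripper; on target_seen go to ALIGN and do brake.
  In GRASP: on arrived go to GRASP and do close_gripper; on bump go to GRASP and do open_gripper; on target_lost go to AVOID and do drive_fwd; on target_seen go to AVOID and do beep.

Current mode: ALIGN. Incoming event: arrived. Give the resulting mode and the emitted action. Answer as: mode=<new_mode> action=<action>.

current mode = ALIGN; filter table to that mode:
  (ALIGN, arrived) → (GRASP, brake)  ← event matches
  (ALIGN, bump) → (GRASP, close_gripper)
  (ALIGN, target_lost) → (PATROL, open_gripper)
  (ALIGN, target_seen) → (ALIGN, brake)
event = arrived selects (GRASP, brake)

mode=GRASP action=brake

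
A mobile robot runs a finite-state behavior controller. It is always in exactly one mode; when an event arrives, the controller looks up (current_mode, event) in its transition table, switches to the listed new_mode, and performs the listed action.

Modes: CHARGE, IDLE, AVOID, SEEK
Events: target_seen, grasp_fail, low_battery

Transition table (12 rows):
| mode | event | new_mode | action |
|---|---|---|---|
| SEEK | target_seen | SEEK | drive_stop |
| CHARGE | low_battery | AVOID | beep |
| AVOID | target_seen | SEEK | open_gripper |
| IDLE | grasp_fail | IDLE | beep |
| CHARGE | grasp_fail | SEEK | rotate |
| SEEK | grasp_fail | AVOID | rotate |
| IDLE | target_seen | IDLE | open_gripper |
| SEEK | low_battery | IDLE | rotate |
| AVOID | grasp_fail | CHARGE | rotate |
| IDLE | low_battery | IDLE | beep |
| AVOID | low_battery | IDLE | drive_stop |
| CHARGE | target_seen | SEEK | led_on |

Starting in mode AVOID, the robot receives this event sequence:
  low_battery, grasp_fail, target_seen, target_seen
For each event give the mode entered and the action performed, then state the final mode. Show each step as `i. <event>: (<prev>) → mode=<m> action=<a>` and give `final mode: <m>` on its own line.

1. low_battery: (AVOID) → mode=IDLE action=drive_stop
2. grasp_fail: (IDLE) → mode=IDLE action=beep
3. target_seen: (IDLE) → mode=IDLE action=open_gripper
4. target_seen: (IDLE) → mode=IDLE action=open_gripper

final mode: IDLE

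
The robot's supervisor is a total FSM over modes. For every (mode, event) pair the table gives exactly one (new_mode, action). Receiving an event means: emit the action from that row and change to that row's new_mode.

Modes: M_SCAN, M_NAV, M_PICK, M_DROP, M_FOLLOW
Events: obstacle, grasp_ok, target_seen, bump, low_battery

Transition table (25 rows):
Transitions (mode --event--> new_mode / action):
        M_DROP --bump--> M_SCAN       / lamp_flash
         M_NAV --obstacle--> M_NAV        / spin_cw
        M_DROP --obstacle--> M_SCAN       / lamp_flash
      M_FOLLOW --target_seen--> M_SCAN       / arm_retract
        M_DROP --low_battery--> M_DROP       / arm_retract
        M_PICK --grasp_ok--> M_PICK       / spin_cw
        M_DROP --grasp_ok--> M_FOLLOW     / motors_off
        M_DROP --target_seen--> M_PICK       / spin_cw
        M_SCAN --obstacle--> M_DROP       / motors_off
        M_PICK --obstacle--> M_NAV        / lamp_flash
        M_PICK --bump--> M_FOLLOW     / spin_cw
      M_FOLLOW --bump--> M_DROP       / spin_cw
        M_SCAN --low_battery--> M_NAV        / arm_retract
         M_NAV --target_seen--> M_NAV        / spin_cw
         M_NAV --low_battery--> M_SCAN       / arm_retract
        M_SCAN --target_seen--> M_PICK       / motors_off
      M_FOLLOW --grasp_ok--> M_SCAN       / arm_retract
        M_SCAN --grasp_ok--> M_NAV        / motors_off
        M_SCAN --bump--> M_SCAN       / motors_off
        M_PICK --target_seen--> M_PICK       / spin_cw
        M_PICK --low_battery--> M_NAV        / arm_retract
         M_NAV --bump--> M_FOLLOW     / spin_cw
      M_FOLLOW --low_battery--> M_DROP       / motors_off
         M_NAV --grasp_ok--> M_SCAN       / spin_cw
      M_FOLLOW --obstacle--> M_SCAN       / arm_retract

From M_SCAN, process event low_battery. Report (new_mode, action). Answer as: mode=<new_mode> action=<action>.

current mode = M_SCAN; filter table to that mode:
  (M_SCAN, obstacle) → (M_DROP, motors_off)
  (M_SCAN, low_battery) → (M_NAV, arm_retract)  ← event matches
  (M_SCAN, target_seen) → (M_PICK, motors_off)
  (M_SCAN, grasp_ok) → (M_NAV, motors_off)
  (M_SCAN, bump) → (M_SCAN, motors_off)
event = low_battery selects (M_NAV, arm_retract)

mode=M_NAV action=arm_retract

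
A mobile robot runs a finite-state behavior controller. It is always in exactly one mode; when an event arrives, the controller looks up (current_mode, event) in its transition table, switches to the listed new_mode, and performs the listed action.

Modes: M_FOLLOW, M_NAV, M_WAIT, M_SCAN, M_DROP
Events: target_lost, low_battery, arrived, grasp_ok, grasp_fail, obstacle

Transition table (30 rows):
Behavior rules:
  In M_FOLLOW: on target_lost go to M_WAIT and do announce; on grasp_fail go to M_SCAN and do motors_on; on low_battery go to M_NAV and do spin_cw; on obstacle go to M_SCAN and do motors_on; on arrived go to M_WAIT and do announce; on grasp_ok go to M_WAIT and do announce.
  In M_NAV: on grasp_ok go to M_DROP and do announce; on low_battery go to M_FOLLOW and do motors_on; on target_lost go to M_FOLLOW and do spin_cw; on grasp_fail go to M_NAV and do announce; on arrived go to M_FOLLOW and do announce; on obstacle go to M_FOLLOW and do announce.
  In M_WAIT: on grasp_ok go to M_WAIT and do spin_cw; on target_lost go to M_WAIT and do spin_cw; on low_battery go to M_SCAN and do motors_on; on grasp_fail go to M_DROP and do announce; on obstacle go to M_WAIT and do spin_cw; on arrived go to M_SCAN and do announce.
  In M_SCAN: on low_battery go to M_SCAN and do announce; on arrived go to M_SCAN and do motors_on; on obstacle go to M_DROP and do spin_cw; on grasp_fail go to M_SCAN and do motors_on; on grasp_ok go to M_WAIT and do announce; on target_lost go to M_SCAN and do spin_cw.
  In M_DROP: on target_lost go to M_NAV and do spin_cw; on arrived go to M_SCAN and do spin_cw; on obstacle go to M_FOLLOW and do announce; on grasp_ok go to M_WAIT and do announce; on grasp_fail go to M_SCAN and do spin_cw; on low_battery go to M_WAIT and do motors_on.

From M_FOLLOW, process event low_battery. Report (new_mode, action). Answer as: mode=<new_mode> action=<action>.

current mode = M_FOLLOW; filter table to that mode:
  (M_FOLLOW, target_lost) → (M_WAIT, announce)
  (M_FOLLOW, grasp_fail) → (M_SCAN, motors_on)
  (M_FOLLOW, low_battery) → (M_NAV, spin_cw)  ← event matches
  (M_FOLLOW, obstacle) → (M_SCAN, motors_on)
  (M_FOLLOW, arrived) → (M_WAIT, announce)
  (M_FOLLOW, grasp_ok) → (M_WAIT, announce)
event = low_battery selects (M_NAV, spin_cw)

mode=M_NAV action=spin_cw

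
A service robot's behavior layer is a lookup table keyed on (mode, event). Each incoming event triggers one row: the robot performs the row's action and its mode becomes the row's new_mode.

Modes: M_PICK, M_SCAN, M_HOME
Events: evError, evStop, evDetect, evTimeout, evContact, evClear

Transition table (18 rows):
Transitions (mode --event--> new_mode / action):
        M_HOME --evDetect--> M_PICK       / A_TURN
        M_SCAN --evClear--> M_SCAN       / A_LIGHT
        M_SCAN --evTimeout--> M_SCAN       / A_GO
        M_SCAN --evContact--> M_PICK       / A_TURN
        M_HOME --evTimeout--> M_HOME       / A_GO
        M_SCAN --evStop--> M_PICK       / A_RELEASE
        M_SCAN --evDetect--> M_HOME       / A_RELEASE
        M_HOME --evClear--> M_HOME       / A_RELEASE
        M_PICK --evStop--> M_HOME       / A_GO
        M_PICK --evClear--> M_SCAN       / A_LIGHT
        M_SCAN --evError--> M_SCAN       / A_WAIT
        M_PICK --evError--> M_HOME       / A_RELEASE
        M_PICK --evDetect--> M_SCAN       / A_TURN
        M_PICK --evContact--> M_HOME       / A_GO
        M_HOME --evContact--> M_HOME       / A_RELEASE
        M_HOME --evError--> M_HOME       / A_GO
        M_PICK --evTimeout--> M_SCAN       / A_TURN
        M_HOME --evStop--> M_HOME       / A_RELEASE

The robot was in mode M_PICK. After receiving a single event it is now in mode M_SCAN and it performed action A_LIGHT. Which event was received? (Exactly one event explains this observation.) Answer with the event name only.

evClear

try evError: (M_PICK, evError) → (M_HOME, A_RELEASE)
try evStop: (M_PICK, evStop) → (M_HOME, A_GO)
try evDetect: (M_PICK, evDetect) → (M_SCAN, A_TURN)
try evTimeout: (M_PICK, evTimeout) → (M_SCAN, A_TURN)
try evContact: (M_PICK, evContact) → (M_HOME, A_GO)
try evClear: (M_PICK, evClear) → (M_SCAN, A_LIGHT)  ← matches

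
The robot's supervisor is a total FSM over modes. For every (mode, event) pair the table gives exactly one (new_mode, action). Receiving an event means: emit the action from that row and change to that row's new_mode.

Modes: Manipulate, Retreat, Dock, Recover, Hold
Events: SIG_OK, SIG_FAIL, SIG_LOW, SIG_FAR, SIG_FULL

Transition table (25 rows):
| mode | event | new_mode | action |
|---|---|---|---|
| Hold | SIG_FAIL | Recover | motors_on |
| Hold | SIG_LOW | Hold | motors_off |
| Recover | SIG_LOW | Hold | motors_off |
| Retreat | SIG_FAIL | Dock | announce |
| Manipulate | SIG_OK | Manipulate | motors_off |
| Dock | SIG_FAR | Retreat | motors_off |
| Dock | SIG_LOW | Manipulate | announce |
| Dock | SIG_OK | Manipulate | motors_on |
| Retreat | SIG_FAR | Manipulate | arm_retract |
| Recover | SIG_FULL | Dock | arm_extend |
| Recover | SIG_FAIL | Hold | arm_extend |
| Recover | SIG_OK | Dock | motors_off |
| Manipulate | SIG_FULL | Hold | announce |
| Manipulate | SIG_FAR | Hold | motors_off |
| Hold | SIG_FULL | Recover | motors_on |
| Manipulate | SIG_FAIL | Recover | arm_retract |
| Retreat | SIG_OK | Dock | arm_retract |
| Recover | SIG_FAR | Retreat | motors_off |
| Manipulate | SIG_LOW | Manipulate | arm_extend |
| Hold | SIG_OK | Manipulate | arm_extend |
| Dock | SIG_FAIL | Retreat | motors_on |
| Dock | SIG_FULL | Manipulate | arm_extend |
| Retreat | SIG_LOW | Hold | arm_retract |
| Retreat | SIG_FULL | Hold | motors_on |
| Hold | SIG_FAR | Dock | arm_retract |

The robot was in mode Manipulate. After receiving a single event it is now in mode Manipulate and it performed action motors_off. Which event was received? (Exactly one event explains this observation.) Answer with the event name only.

SIG_OK

try SIG_OK: (Manipulate, SIG_OK) → (Manipulate, motors_off)  ← matches
try SIG_FAIL: (Manipulate, SIG_FAIL) → (Recover, arm_retract)
try SIG_LOW: (Manipulate, SIG_LOW) → (Manipulate, arm_extend)
try SIG_FAR: (Manipulate, SIG_FAR) → (Hold, motors_off)
try SIG_FULL: (Manipulate, SIG_FULL) → (Hold, announce)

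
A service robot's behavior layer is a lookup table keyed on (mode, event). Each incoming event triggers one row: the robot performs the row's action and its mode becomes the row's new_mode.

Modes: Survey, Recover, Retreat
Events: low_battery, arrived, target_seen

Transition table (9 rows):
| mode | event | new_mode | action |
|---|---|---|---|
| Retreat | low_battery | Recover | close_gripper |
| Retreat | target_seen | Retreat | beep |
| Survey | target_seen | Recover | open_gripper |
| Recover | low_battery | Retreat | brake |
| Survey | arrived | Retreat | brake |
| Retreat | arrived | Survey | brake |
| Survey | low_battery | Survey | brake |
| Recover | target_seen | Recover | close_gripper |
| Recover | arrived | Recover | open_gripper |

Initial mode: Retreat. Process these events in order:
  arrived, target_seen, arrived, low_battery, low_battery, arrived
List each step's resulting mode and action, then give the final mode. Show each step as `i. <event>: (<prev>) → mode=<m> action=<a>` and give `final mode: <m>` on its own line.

1. arrived: (Retreat) → mode=Survey action=brake
2. target_seen: (Survey) → mode=Recover action=open_gripper
3. arrived: (Recover) → mode=Recover action=open_gripper
4. low_battery: (Recover) → mode=Retreat action=brake
5. low_battery: (Retreat) → mode=Recover action=close_gripper
6. arrived: (Recover) → mode=Recover action=open_gripper

final mode: Recover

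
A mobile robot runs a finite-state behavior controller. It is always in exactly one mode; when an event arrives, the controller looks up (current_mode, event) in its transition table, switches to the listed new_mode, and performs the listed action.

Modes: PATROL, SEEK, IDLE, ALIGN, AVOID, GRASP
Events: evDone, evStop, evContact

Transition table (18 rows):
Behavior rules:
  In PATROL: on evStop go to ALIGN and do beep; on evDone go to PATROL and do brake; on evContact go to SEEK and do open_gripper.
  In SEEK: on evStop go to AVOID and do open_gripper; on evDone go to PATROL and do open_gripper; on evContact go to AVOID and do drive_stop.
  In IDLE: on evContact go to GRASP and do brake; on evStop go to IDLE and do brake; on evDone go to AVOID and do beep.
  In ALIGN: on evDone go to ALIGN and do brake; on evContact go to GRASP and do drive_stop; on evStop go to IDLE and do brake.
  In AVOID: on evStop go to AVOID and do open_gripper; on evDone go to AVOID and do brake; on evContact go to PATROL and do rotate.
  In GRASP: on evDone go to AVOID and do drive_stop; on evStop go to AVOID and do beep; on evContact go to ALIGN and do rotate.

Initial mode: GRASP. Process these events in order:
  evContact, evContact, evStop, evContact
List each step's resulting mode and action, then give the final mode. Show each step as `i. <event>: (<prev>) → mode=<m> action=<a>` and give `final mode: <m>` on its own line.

1. evContact: (GRASP) → mode=ALIGN action=rotate
2. evContact: (ALIGN) → mode=GRASP action=drive_stop
3. evStop: (GRASP) → mode=AVOID action=beep
4. evContact: (AVOID) → mode=PATROL action=rotate

final mode: PATROL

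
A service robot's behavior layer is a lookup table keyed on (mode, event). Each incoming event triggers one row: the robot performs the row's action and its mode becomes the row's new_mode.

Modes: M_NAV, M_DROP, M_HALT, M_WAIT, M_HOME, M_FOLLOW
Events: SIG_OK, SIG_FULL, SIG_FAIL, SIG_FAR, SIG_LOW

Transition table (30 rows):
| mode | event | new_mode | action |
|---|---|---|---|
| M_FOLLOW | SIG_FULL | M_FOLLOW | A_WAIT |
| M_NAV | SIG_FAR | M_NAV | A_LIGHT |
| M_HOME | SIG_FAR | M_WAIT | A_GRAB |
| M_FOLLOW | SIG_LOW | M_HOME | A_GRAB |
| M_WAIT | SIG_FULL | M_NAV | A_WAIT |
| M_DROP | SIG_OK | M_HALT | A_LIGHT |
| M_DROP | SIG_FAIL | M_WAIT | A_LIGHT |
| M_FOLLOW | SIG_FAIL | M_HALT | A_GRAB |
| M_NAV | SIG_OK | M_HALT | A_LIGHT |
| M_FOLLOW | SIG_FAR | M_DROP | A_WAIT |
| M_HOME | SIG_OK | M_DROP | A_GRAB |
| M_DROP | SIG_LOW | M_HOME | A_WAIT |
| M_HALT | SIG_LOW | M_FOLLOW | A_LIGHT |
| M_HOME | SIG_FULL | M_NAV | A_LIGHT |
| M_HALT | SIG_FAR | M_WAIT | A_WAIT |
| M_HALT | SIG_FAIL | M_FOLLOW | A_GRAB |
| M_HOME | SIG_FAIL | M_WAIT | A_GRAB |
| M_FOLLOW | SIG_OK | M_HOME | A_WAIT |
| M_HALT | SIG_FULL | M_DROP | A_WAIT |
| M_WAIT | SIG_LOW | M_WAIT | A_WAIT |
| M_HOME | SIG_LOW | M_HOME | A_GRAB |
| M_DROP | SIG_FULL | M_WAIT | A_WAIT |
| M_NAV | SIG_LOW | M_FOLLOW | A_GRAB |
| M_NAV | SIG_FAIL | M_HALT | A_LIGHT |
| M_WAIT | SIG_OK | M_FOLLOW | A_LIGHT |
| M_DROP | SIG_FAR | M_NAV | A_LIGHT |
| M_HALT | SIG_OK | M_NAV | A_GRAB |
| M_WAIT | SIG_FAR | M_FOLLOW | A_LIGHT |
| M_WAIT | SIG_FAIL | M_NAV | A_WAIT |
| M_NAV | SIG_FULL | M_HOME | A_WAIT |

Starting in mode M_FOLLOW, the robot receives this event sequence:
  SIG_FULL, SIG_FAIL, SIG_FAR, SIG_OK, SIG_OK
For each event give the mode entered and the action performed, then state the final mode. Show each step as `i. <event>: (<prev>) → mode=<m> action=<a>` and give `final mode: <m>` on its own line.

final mode: M_HOME

1. SIG_FULL: (M_FOLLOW) → mode=M_FOLLOW action=A_WAIT
2. SIG_FAIL: (M_FOLLOW) → mode=M_HALT action=A_GRAB
3. SIG_FAR: (M_HALT) → mode=M_WAIT action=A_WAIT
4. SIG_OK: (M_WAIT) → mode=M_FOLLOW action=A_LIGHT
5. SIG_OK: (M_FOLLOW) → mode=M_HOME action=A_WAIT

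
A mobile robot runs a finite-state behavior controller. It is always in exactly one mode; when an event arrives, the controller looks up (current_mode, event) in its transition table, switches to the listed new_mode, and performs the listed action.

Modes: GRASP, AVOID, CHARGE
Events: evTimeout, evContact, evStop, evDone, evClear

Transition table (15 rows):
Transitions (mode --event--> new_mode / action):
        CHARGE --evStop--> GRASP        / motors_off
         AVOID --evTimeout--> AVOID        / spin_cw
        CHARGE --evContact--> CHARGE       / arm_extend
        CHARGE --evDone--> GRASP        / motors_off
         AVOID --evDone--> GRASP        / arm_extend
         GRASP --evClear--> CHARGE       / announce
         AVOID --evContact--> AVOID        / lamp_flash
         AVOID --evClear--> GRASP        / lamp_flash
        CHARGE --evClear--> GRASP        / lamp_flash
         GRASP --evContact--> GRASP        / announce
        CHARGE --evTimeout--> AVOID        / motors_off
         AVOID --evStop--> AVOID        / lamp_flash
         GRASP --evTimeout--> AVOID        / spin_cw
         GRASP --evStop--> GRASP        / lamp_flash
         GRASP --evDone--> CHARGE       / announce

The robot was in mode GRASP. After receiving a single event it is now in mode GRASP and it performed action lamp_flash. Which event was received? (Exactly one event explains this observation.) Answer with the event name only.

evStop

try evTimeout: (GRASP, evTimeout) → (AVOID, spin_cw)
try evContact: (GRASP, evContact) → (GRASP, announce)
try evStop: (GRASP, evStop) → (GRASP, lamp_flash)  ← matches
try evDone: (GRASP, evDone) → (CHARGE, announce)
try evClear: (GRASP, evClear) → (CHARGE, announce)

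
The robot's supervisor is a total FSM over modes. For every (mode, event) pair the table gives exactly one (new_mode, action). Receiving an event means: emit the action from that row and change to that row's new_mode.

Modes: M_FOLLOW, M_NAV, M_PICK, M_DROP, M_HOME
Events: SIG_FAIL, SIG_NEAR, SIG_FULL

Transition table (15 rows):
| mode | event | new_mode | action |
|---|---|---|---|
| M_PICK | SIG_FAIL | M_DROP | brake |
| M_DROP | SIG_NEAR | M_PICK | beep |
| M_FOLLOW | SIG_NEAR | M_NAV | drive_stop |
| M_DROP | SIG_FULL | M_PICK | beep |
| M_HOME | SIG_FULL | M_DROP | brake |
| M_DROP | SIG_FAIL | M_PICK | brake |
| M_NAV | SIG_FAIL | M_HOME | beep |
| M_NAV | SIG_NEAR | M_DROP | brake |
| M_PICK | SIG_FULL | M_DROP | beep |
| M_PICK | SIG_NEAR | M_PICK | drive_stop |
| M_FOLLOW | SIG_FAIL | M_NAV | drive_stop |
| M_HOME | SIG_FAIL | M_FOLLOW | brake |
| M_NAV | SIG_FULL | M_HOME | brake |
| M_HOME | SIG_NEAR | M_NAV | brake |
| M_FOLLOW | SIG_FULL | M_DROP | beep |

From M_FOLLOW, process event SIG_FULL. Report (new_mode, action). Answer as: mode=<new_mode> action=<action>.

current mode = M_FOLLOW; filter table to that mode:
  (M_FOLLOW, SIG_NEAR) → (M_NAV, drive_stop)
  (M_FOLLOW, SIG_FAIL) → (M_NAV, drive_stop)
  (M_FOLLOW, SIG_FULL) → (M_DROP, beep)  ← event matches
event = SIG_FULL selects (M_DROP, beep)

mode=M_DROP action=beep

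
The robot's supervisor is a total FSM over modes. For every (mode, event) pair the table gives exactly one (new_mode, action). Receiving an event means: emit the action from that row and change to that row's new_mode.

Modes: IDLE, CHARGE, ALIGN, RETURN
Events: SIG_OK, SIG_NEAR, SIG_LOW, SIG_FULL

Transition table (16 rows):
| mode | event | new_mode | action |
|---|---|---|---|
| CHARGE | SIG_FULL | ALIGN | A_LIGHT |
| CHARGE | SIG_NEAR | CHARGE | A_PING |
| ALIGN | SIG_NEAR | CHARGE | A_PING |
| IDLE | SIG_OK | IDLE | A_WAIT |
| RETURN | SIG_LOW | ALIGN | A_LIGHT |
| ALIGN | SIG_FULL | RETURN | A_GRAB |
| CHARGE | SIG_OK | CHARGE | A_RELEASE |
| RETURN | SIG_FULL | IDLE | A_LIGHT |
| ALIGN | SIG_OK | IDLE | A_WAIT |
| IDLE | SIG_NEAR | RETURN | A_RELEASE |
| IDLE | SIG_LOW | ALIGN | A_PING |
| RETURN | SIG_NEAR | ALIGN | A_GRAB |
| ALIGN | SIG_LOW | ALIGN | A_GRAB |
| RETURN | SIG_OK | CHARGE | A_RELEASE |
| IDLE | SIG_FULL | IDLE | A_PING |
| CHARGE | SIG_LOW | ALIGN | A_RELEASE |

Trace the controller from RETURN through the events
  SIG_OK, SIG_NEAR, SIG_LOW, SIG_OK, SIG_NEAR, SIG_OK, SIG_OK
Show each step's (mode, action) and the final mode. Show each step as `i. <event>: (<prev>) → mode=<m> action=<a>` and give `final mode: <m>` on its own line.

final mode: CHARGE

1. SIG_OK: (RETURN) → mode=CHARGE action=A_RELEASE
2. SIG_NEAR: (CHARGE) → mode=CHARGE action=A_PING
3. SIG_LOW: (CHARGE) → mode=ALIGN action=A_RELEASE
4. SIG_OK: (ALIGN) → mode=IDLE action=A_WAIT
5. SIG_NEAR: (IDLE) → mode=RETURN action=A_RELEASE
6. SIG_OK: (RETURN) → mode=CHARGE action=A_RELEASE
7. SIG_OK: (CHARGE) → mode=CHARGE action=A_RELEASE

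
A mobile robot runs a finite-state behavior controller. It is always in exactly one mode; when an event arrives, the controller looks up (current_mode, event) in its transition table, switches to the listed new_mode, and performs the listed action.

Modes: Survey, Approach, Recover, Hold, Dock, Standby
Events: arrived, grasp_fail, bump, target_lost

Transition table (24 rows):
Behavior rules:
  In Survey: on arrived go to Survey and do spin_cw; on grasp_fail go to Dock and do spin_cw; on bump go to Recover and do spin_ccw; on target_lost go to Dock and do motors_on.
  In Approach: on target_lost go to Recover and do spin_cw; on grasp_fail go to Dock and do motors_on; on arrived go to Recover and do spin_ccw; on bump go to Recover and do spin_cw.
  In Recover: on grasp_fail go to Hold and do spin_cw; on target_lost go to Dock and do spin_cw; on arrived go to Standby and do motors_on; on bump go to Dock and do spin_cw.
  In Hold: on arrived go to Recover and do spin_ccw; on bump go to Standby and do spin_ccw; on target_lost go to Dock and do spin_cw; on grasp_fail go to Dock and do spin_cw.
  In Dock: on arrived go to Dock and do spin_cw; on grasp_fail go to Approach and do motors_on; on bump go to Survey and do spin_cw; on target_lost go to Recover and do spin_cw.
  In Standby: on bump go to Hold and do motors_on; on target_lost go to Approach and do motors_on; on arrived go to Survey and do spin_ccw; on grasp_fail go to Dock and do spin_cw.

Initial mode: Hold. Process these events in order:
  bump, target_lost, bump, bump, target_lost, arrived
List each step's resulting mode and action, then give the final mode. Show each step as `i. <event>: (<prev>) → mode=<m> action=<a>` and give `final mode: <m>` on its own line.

final mode: Standby

1. bump: (Hold) → mode=Standby action=spin_ccw
2. target_lost: (Standby) → mode=Approach action=motors_on
3. bump: (Approach) → mode=Recover action=spin_cw
4. bump: (Recover) → mode=Dock action=spin_cw
5. target_lost: (Dock) → mode=Recover action=spin_cw
6. arrived: (Recover) → mode=Standby action=motors_on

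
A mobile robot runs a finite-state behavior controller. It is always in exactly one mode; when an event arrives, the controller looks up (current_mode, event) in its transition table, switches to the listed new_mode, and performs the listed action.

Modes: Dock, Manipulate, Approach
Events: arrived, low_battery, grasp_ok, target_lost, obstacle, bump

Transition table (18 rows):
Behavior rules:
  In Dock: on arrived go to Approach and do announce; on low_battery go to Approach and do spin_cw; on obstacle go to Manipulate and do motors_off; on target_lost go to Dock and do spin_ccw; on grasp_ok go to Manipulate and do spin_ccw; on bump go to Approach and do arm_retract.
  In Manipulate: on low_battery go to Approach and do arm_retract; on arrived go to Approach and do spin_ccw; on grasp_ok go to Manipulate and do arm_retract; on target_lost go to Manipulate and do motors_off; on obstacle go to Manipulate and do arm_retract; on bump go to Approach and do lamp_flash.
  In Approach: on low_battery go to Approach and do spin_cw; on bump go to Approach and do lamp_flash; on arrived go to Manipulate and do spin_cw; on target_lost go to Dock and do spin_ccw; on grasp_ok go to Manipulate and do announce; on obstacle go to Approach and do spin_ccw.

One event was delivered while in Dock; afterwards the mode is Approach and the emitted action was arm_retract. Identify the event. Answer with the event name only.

bump

try arrived: (Dock, arrived) → (Approach, announce)
try low_battery: (Dock, low_battery) → (Approach, spin_cw)
try grasp_ok: (Dock, grasp_ok) → (Manipulate, spin_ccw)
try target_lost: (Dock, target_lost) → (Dock, spin_ccw)
try obstacle: (Dock, obstacle) → (Manipulate, motors_off)
try bump: (Dock, bump) → (Approach, arm_retract)  ← matches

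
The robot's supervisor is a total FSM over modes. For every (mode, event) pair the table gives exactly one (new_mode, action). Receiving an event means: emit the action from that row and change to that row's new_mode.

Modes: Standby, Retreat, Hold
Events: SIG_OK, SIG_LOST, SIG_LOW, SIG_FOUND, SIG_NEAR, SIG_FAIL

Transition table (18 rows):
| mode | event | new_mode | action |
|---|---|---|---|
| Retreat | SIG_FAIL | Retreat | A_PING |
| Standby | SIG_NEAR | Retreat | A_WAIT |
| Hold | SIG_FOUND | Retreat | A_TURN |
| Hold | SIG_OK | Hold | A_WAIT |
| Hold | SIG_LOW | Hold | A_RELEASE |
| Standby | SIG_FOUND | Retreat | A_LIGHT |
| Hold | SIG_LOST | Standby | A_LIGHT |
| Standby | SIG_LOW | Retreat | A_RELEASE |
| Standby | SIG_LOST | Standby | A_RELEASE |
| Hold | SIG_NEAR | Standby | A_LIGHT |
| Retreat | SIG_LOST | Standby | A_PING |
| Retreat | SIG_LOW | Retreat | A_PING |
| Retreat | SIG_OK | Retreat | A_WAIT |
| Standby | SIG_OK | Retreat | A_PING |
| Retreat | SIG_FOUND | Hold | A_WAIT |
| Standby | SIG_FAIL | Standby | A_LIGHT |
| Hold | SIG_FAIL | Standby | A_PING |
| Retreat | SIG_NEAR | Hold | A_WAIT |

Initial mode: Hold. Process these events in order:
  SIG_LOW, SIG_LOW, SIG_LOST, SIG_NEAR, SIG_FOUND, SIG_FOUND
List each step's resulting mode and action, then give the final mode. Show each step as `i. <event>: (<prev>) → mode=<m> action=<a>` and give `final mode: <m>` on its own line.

final mode: Retreat

1. SIG_LOW: (Hold) → mode=Hold action=A_RELEASE
2. SIG_LOW: (Hold) → mode=Hold action=A_RELEASE
3. SIG_LOST: (Hold) → mode=Standby action=A_LIGHT
4. SIG_NEAR: (Standby) → mode=Retreat action=A_WAIT
5. SIG_FOUND: (Retreat) → mode=Hold action=A_WAIT
6. SIG_FOUND: (Hold) → mode=Retreat action=A_TURN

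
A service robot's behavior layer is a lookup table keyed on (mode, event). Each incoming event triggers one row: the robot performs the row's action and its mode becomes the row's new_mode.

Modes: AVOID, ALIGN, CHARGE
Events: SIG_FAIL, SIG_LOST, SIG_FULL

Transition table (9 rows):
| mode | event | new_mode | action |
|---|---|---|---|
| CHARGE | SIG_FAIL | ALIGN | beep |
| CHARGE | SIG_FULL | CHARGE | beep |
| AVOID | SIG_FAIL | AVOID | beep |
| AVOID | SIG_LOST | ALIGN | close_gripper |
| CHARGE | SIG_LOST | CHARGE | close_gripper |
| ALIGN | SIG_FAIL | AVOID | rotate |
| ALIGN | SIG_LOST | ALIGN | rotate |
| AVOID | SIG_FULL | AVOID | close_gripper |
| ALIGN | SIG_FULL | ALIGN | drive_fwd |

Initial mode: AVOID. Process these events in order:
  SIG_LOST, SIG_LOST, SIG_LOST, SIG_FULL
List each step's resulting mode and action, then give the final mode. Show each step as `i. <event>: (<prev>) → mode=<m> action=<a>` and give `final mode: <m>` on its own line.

1. SIG_LOST: (AVOID) → mode=ALIGN action=close_gripper
2. SIG_LOST: (ALIGN) → mode=ALIGN action=rotate
3. SIG_LOST: (ALIGN) → mode=ALIGN action=rotate
4. SIG_FULL: (ALIGN) → mode=ALIGN action=drive_fwd

final mode: ALIGN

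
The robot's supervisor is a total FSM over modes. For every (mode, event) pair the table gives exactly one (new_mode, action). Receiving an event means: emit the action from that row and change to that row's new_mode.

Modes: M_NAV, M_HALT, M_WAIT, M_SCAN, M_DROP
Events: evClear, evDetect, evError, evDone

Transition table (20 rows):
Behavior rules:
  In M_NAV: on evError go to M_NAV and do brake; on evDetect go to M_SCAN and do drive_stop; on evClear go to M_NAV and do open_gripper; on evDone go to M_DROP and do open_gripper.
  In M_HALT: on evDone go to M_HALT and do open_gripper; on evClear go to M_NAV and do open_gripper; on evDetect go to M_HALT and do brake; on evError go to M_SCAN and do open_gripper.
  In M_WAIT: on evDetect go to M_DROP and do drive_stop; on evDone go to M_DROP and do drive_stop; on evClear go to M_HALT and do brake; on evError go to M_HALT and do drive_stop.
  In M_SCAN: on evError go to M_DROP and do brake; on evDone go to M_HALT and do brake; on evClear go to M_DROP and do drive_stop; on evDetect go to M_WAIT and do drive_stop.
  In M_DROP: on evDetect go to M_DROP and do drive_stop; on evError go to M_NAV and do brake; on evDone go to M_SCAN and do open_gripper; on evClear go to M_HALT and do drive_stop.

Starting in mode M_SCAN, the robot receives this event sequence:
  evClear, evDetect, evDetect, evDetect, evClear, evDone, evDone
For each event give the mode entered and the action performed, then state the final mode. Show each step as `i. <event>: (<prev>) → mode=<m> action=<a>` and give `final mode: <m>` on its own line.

final mode: M_HALT

1. evClear: (M_SCAN) → mode=M_DROP action=drive_stop
2. evDetect: (M_DROP) → mode=M_DROP action=drive_stop
3. evDetect: (M_DROP) → mode=M_DROP action=drive_stop
4. evDetect: (M_DROP) → mode=M_DROP action=drive_stop
5. evClear: (M_DROP) → mode=M_HALT action=drive_stop
6. evDone: (M_HALT) → mode=M_HALT action=open_gripper
7. evDone: (M_HALT) → mode=M_HALT action=open_gripper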